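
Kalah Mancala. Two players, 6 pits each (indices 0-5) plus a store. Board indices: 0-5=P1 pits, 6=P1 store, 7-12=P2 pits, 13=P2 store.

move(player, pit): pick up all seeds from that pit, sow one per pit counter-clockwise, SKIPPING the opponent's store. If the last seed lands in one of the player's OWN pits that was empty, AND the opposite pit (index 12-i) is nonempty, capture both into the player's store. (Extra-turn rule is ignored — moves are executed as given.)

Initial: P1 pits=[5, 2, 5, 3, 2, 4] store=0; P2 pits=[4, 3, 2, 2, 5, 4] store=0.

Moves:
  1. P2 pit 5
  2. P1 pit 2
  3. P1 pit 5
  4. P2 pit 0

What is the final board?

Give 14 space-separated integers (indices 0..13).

Answer: 6 3 0 4 3 0 2 0 6 4 4 6 1 2

Derivation:
Move 1: P2 pit5 -> P1=[6,3,6,3,2,4](0) P2=[4,3,2,2,5,0](1)
Move 2: P1 pit2 -> P1=[6,3,0,4,3,5](1) P2=[5,4,2,2,5,0](1)
Move 3: P1 pit5 -> P1=[6,3,0,4,3,0](2) P2=[6,5,3,3,5,0](1)
Move 4: P2 pit0 -> P1=[6,3,0,4,3,0](2) P2=[0,6,4,4,6,1](2)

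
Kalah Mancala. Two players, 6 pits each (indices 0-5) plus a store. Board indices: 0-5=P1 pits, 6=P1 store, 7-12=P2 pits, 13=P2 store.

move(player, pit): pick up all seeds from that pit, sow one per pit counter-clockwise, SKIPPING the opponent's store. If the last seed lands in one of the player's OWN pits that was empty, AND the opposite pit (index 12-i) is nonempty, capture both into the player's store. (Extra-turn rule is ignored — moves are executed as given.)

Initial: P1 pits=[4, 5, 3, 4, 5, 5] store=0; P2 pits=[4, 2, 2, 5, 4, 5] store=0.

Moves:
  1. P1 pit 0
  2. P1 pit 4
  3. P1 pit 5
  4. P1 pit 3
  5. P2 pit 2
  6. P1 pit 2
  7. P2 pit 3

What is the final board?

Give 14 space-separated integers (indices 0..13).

Answer: 1 7 1 2 3 2 4 7 5 0 0 7 7 2

Derivation:
Move 1: P1 pit0 -> P1=[0,6,4,5,6,5](0) P2=[4,2,2,5,4,5](0)
Move 2: P1 pit4 -> P1=[0,6,4,5,0,6](1) P2=[5,3,3,6,4,5](0)
Move 3: P1 pit5 -> P1=[0,6,4,5,0,0](2) P2=[6,4,4,7,5,5](0)
Move 4: P1 pit3 -> P1=[0,6,4,0,1,1](3) P2=[7,5,4,7,5,5](0)
Move 5: P2 pit2 -> P1=[0,6,4,0,1,1](3) P2=[7,5,0,8,6,6](1)
Move 6: P1 pit2 -> P1=[0,6,0,1,2,2](4) P2=[7,5,0,8,6,6](1)
Move 7: P2 pit3 -> P1=[1,7,1,2,3,2](4) P2=[7,5,0,0,7,7](2)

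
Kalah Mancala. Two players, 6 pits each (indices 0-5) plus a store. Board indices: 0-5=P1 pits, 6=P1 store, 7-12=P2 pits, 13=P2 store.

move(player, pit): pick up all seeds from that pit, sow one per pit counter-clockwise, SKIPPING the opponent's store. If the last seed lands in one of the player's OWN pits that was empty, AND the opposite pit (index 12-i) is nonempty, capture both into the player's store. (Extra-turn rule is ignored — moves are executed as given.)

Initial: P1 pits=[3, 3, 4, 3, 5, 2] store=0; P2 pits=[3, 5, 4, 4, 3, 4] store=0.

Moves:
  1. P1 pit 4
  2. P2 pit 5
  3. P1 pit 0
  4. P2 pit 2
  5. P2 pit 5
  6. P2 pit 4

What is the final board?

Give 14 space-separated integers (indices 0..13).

Move 1: P1 pit4 -> P1=[3,3,4,3,0,3](1) P2=[4,6,5,4,3,4](0)
Move 2: P2 pit5 -> P1=[4,4,5,3,0,3](1) P2=[4,6,5,4,3,0](1)
Move 3: P1 pit0 -> P1=[0,5,6,4,0,3](8) P2=[4,0,5,4,3,0](1)
Move 4: P2 pit2 -> P1=[1,5,6,4,0,3](8) P2=[4,0,0,5,4,1](2)
Move 5: P2 pit5 -> P1=[1,5,6,4,0,3](8) P2=[4,0,0,5,4,0](3)
Move 6: P2 pit4 -> P1=[2,6,6,4,0,3](8) P2=[4,0,0,5,0,1](4)

Answer: 2 6 6 4 0 3 8 4 0 0 5 0 1 4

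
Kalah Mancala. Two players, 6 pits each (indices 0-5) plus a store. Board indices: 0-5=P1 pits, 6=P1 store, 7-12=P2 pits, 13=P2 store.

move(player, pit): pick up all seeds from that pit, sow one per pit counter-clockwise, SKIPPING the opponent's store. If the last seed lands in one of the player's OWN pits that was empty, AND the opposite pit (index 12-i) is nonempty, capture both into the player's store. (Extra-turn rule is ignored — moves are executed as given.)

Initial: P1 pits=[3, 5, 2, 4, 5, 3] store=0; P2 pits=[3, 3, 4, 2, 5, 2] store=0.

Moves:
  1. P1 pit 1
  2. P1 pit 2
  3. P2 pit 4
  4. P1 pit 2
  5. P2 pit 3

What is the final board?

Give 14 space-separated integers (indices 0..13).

Answer: 4 1 0 7 7 5 1 3 3 4 0 1 4 1

Derivation:
Move 1: P1 pit1 -> P1=[3,0,3,5,6,4](1) P2=[3,3,4,2,5,2](0)
Move 2: P1 pit2 -> P1=[3,0,0,6,7,5](1) P2=[3,3,4,2,5,2](0)
Move 3: P2 pit4 -> P1=[4,1,1,6,7,5](1) P2=[3,3,4,2,0,3](1)
Move 4: P1 pit2 -> P1=[4,1,0,7,7,5](1) P2=[3,3,4,2,0,3](1)
Move 5: P2 pit3 -> P1=[4,1,0,7,7,5](1) P2=[3,3,4,0,1,4](1)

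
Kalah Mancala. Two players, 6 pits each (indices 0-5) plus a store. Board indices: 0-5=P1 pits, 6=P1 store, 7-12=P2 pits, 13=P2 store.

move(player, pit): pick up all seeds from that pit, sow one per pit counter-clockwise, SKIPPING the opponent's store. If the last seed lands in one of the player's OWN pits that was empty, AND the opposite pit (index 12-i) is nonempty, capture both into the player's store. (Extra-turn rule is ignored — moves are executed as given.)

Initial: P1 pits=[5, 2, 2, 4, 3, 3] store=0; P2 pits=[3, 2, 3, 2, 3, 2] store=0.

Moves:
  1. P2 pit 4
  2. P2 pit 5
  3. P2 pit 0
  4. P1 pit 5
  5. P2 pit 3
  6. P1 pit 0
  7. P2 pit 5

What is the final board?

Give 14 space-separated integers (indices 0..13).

Answer: 0 4 3 5 4 1 2 2 4 4 0 1 0 4

Derivation:
Move 1: P2 pit4 -> P1=[6,2,2,4,3,3](0) P2=[3,2,3,2,0,3](1)
Move 2: P2 pit5 -> P1=[7,3,2,4,3,3](0) P2=[3,2,3,2,0,0](2)
Move 3: P2 pit0 -> P1=[7,3,2,4,3,3](0) P2=[0,3,4,3,0,0](2)
Move 4: P1 pit5 -> P1=[7,3,2,4,3,0](1) P2=[1,4,4,3,0,0](2)
Move 5: P2 pit3 -> P1=[7,3,2,4,3,0](1) P2=[1,4,4,0,1,1](3)
Move 6: P1 pit0 -> P1=[0,4,3,5,4,1](2) P2=[2,4,4,0,1,1](3)
Move 7: P2 pit5 -> P1=[0,4,3,5,4,1](2) P2=[2,4,4,0,1,0](4)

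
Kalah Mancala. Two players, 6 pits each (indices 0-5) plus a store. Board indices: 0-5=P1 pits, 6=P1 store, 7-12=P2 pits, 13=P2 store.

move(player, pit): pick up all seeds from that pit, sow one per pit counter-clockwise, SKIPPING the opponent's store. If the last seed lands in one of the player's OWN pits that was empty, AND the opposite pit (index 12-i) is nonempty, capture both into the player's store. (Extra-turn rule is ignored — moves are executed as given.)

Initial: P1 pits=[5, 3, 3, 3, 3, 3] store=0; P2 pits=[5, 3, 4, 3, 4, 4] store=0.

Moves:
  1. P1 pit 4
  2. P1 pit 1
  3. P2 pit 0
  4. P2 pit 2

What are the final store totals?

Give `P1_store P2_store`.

Answer: 5 2

Derivation:
Move 1: P1 pit4 -> P1=[5,3,3,3,0,4](1) P2=[6,3,4,3,4,4](0)
Move 2: P1 pit1 -> P1=[5,0,4,4,0,4](5) P2=[6,0,4,3,4,4](0)
Move 3: P2 pit0 -> P1=[5,0,4,4,0,4](5) P2=[0,1,5,4,5,5](1)
Move 4: P2 pit2 -> P1=[6,0,4,4,0,4](5) P2=[0,1,0,5,6,6](2)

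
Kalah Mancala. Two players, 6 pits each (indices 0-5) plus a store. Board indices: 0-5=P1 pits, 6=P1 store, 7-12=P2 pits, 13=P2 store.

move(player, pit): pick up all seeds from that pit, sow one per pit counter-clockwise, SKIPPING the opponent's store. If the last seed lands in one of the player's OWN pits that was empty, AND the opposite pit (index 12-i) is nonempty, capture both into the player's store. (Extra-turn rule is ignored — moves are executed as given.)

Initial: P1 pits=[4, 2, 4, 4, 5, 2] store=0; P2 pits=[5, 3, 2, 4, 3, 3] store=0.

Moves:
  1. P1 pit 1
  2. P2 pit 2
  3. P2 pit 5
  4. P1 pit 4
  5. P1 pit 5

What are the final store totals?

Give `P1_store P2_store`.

Move 1: P1 pit1 -> P1=[4,0,5,5,5,2](0) P2=[5,3,2,4,3,3](0)
Move 2: P2 pit2 -> P1=[4,0,5,5,5,2](0) P2=[5,3,0,5,4,3](0)
Move 3: P2 pit5 -> P1=[5,1,5,5,5,2](0) P2=[5,3,0,5,4,0](1)
Move 4: P1 pit4 -> P1=[5,1,5,5,0,3](1) P2=[6,4,1,5,4,0](1)
Move 5: P1 pit5 -> P1=[5,1,5,5,0,0](2) P2=[7,5,1,5,4,0](1)

Answer: 2 1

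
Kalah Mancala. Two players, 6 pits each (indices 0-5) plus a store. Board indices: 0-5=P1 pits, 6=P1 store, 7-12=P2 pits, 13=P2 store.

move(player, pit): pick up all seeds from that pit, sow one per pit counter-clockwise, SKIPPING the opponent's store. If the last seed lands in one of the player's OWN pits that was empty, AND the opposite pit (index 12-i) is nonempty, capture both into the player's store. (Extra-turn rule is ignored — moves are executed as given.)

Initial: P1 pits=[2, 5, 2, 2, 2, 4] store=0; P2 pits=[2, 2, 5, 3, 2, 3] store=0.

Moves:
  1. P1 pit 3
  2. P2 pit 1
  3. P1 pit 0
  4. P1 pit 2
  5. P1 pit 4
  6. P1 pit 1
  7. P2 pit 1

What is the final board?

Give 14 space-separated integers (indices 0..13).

Answer: 0 0 1 2 1 8 2 4 0 7 4 2 3 0

Derivation:
Move 1: P1 pit3 -> P1=[2,5,2,0,3,5](0) P2=[2,2,5,3,2,3](0)
Move 2: P2 pit1 -> P1=[2,5,2,0,3,5](0) P2=[2,0,6,4,2,3](0)
Move 3: P1 pit0 -> P1=[0,6,3,0,3,5](0) P2=[2,0,6,4,2,3](0)
Move 4: P1 pit2 -> P1=[0,6,0,1,4,6](0) P2=[2,0,6,4,2,3](0)
Move 5: P1 pit4 -> P1=[0,6,0,1,0,7](1) P2=[3,1,6,4,2,3](0)
Move 6: P1 pit1 -> P1=[0,0,1,2,1,8](2) P2=[4,1,6,4,2,3](0)
Move 7: P2 pit1 -> P1=[0,0,1,2,1,8](2) P2=[4,0,7,4,2,3](0)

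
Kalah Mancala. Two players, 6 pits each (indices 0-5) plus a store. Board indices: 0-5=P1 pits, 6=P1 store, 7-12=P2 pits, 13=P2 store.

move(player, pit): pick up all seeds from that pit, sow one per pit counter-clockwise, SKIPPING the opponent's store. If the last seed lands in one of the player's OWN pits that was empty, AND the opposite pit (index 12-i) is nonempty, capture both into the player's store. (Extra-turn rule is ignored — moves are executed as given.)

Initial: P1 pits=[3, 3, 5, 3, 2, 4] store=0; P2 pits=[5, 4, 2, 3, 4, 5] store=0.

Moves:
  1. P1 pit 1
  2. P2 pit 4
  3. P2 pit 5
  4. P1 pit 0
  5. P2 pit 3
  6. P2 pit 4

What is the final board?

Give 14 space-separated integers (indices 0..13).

Answer: 0 3 8 6 5 5 0 5 4 2 0 0 2 3

Derivation:
Move 1: P1 pit1 -> P1=[3,0,6,4,3,4](0) P2=[5,4,2,3,4,5](0)
Move 2: P2 pit4 -> P1=[4,1,6,4,3,4](0) P2=[5,4,2,3,0,6](1)
Move 3: P2 pit5 -> P1=[5,2,7,5,4,4](0) P2=[5,4,2,3,0,0](2)
Move 4: P1 pit0 -> P1=[0,3,8,6,5,5](0) P2=[5,4,2,3,0,0](2)
Move 5: P2 pit3 -> P1=[0,3,8,6,5,5](0) P2=[5,4,2,0,1,1](3)
Move 6: P2 pit4 -> P1=[0,3,8,6,5,5](0) P2=[5,4,2,0,0,2](3)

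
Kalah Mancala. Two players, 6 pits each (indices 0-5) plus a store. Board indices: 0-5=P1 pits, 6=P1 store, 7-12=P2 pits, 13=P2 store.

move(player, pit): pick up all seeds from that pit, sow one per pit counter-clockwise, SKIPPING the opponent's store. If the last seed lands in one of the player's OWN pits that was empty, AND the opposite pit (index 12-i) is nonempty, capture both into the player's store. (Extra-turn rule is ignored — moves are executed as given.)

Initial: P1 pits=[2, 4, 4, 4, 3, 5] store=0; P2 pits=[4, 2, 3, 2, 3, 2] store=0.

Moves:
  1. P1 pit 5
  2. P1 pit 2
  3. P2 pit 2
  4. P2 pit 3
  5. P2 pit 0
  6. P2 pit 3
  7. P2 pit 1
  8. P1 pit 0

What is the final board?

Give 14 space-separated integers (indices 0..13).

Answer: 0 5 1 6 4 1 2 0 0 2 1 8 6 2

Derivation:
Move 1: P1 pit5 -> P1=[2,4,4,4,3,0](1) P2=[5,3,4,3,3,2](0)
Move 2: P1 pit2 -> P1=[2,4,0,5,4,1](2) P2=[5,3,4,3,3,2](0)
Move 3: P2 pit2 -> P1=[2,4,0,5,4,1](2) P2=[5,3,0,4,4,3](1)
Move 4: P2 pit3 -> P1=[3,4,0,5,4,1](2) P2=[5,3,0,0,5,4](2)
Move 5: P2 pit0 -> P1=[3,4,0,5,4,1](2) P2=[0,4,1,1,6,5](2)
Move 6: P2 pit3 -> P1=[3,4,0,5,4,1](2) P2=[0,4,1,0,7,5](2)
Move 7: P2 pit1 -> P1=[3,4,0,5,4,1](2) P2=[0,0,2,1,8,6](2)
Move 8: P1 pit0 -> P1=[0,5,1,6,4,1](2) P2=[0,0,2,1,8,6](2)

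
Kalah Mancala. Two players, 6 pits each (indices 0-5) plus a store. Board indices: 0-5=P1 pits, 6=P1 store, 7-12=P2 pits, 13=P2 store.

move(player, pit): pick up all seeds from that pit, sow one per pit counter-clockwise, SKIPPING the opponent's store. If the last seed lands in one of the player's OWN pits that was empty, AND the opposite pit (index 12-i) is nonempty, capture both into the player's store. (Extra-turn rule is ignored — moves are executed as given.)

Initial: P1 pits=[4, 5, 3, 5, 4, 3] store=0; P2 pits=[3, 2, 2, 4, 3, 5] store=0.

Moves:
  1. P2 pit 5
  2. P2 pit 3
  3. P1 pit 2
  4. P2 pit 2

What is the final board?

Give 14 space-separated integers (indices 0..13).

Move 1: P2 pit5 -> P1=[5,6,4,6,4,3](0) P2=[3,2,2,4,3,0](1)
Move 2: P2 pit3 -> P1=[6,6,4,6,4,3](0) P2=[3,2,2,0,4,1](2)
Move 3: P1 pit2 -> P1=[6,6,0,7,5,4](1) P2=[3,2,2,0,4,1](2)
Move 4: P2 pit2 -> P1=[6,6,0,7,5,4](1) P2=[3,2,0,1,5,1](2)

Answer: 6 6 0 7 5 4 1 3 2 0 1 5 1 2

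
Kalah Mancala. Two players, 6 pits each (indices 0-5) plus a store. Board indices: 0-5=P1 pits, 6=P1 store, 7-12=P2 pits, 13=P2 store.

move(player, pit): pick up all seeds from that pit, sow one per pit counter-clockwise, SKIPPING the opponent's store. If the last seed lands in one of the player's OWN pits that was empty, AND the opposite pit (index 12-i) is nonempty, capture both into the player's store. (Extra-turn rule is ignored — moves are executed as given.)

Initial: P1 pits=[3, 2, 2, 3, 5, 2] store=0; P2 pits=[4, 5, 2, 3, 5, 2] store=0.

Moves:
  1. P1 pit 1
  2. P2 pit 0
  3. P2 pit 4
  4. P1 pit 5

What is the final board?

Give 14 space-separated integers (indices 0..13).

Move 1: P1 pit1 -> P1=[3,0,3,4,5,2](0) P2=[4,5,2,3,5,2](0)
Move 2: P2 pit0 -> P1=[3,0,3,4,5,2](0) P2=[0,6,3,4,6,2](0)
Move 3: P2 pit4 -> P1=[4,1,4,5,5,2](0) P2=[0,6,3,4,0,3](1)
Move 4: P1 pit5 -> P1=[4,1,4,5,5,0](1) P2=[1,6,3,4,0,3](1)

Answer: 4 1 4 5 5 0 1 1 6 3 4 0 3 1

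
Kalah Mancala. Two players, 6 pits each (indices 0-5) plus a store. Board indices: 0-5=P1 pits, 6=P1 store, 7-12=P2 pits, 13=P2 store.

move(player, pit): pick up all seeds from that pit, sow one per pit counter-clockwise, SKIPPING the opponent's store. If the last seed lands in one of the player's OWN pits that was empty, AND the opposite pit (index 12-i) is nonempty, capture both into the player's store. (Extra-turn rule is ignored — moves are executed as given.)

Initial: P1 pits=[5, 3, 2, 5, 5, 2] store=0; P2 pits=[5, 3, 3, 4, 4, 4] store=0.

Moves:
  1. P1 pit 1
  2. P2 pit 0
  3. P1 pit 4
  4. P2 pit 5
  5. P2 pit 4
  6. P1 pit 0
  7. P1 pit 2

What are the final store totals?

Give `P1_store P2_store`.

Move 1: P1 pit1 -> P1=[5,0,3,6,6,2](0) P2=[5,3,3,4,4,4](0)
Move 2: P2 pit0 -> P1=[5,0,3,6,6,2](0) P2=[0,4,4,5,5,5](0)
Move 3: P1 pit4 -> P1=[5,0,3,6,0,3](1) P2=[1,5,5,6,5,5](0)
Move 4: P2 pit5 -> P1=[6,1,4,7,0,3](1) P2=[1,5,5,6,5,0](1)
Move 5: P2 pit4 -> P1=[7,2,5,7,0,3](1) P2=[1,5,5,6,0,1](2)
Move 6: P1 pit0 -> P1=[0,3,6,8,1,4](2) P2=[2,5,5,6,0,1](2)
Move 7: P1 pit2 -> P1=[0,3,0,9,2,5](3) P2=[3,6,5,6,0,1](2)

Answer: 3 2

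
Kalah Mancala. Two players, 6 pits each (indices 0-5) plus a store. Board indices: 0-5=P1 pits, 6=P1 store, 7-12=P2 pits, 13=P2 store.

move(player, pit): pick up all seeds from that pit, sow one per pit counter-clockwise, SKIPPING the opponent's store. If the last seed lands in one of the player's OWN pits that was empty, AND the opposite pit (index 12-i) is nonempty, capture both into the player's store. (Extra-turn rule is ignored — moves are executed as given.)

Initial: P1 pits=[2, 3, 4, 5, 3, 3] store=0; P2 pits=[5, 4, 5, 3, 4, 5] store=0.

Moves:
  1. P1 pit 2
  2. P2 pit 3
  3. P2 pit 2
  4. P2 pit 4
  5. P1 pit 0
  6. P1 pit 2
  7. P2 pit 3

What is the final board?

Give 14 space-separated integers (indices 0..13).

Move 1: P1 pit2 -> P1=[2,3,0,6,4,4](1) P2=[5,4,5,3,4,5](0)
Move 2: P2 pit3 -> P1=[2,3,0,6,4,4](1) P2=[5,4,5,0,5,6](1)
Move 3: P2 pit2 -> P1=[3,3,0,6,4,4](1) P2=[5,4,0,1,6,7](2)
Move 4: P2 pit4 -> P1=[4,4,1,7,4,4](1) P2=[5,4,0,1,0,8](3)
Move 5: P1 pit0 -> P1=[0,5,2,8,5,4](1) P2=[5,4,0,1,0,8](3)
Move 6: P1 pit2 -> P1=[0,5,0,9,6,4](1) P2=[5,4,0,1,0,8](3)
Move 7: P2 pit3 -> P1=[0,0,0,9,6,4](1) P2=[5,4,0,0,0,8](9)

Answer: 0 0 0 9 6 4 1 5 4 0 0 0 8 9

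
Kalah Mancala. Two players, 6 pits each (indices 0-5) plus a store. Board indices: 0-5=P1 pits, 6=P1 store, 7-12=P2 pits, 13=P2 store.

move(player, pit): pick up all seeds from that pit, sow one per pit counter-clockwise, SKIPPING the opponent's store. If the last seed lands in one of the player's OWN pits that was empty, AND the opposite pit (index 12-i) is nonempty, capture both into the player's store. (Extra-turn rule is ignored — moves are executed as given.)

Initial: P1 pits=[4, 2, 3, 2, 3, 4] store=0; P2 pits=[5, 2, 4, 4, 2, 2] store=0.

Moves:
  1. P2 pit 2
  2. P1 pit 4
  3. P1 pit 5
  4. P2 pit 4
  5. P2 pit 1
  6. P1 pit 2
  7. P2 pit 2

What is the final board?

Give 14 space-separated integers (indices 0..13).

Move 1: P2 pit2 -> P1=[4,2,3,2,3,4](0) P2=[5,2,0,5,3,3](1)
Move 2: P1 pit4 -> P1=[4,2,3,2,0,5](1) P2=[6,2,0,5,3,3](1)
Move 3: P1 pit5 -> P1=[4,2,3,2,0,0](2) P2=[7,3,1,6,3,3](1)
Move 4: P2 pit4 -> P1=[5,2,3,2,0,0](2) P2=[7,3,1,6,0,4](2)
Move 5: P2 pit1 -> P1=[5,0,3,2,0,0](2) P2=[7,0,2,7,0,4](5)
Move 6: P1 pit2 -> P1=[5,0,0,3,1,0](10) P2=[0,0,2,7,0,4](5)
Move 7: P2 pit2 -> P1=[5,0,0,3,1,0](10) P2=[0,0,0,8,1,4](5)

Answer: 5 0 0 3 1 0 10 0 0 0 8 1 4 5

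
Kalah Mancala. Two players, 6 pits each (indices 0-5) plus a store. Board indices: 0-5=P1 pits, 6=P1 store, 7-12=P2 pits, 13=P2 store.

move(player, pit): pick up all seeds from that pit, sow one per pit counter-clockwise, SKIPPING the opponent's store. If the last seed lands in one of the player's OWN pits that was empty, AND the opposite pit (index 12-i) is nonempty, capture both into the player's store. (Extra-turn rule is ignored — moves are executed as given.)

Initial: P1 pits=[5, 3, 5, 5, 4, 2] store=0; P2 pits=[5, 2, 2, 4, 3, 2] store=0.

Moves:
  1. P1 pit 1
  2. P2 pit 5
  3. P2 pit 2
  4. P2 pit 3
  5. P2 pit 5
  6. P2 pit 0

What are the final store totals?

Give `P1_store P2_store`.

Answer: 0 11

Derivation:
Move 1: P1 pit1 -> P1=[5,0,6,6,5,2](0) P2=[5,2,2,4,3,2](0)
Move 2: P2 pit5 -> P1=[6,0,6,6,5,2](0) P2=[5,2,2,4,3,0](1)
Move 3: P2 pit2 -> P1=[6,0,6,6,5,2](0) P2=[5,2,0,5,4,0](1)
Move 4: P2 pit3 -> P1=[7,1,6,6,5,2](0) P2=[5,2,0,0,5,1](2)
Move 5: P2 pit5 -> P1=[7,1,6,6,5,2](0) P2=[5,2,0,0,5,0](3)
Move 6: P2 pit0 -> P1=[0,1,6,6,5,2](0) P2=[0,3,1,1,6,0](11)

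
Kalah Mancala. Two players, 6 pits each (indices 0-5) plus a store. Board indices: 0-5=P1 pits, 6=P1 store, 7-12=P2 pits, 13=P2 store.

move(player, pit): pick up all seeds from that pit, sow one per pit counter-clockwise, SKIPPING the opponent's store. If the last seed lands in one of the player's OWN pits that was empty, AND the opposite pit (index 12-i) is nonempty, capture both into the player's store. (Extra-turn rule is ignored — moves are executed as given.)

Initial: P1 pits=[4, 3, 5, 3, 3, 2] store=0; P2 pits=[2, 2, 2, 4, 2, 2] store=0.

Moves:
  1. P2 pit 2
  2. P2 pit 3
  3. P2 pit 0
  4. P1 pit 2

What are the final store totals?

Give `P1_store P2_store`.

Move 1: P2 pit2 -> P1=[4,3,5,3,3,2](0) P2=[2,2,0,5,3,2](0)
Move 2: P2 pit3 -> P1=[5,4,5,3,3,2](0) P2=[2,2,0,0,4,3](1)
Move 3: P2 pit0 -> P1=[5,4,5,0,3,2](0) P2=[0,3,0,0,4,3](5)
Move 4: P1 pit2 -> P1=[5,4,0,1,4,3](1) P2=[1,3,0,0,4,3](5)

Answer: 1 5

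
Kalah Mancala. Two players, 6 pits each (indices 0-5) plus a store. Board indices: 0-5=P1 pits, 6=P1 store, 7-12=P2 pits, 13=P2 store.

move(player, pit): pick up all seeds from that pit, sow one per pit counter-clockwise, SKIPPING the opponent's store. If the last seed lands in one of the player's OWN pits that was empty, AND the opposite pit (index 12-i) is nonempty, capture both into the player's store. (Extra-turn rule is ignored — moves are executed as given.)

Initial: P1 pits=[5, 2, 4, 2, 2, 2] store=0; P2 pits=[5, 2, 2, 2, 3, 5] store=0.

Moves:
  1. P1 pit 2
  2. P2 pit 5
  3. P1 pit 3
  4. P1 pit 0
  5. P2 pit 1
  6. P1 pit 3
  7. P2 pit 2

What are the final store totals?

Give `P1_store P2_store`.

Answer: 3 1

Derivation:
Move 1: P1 pit2 -> P1=[5,2,0,3,3,3](1) P2=[5,2,2,2,3,5](0)
Move 2: P2 pit5 -> P1=[6,3,1,4,3,3](1) P2=[5,2,2,2,3,0](1)
Move 3: P1 pit3 -> P1=[6,3,1,0,4,4](2) P2=[6,2,2,2,3,0](1)
Move 4: P1 pit0 -> P1=[0,4,2,1,5,5](3) P2=[6,2,2,2,3,0](1)
Move 5: P2 pit1 -> P1=[0,4,2,1,5,5](3) P2=[6,0,3,3,3,0](1)
Move 6: P1 pit3 -> P1=[0,4,2,0,6,5](3) P2=[6,0,3,3,3,0](1)
Move 7: P2 pit2 -> P1=[0,4,2,0,6,5](3) P2=[6,0,0,4,4,1](1)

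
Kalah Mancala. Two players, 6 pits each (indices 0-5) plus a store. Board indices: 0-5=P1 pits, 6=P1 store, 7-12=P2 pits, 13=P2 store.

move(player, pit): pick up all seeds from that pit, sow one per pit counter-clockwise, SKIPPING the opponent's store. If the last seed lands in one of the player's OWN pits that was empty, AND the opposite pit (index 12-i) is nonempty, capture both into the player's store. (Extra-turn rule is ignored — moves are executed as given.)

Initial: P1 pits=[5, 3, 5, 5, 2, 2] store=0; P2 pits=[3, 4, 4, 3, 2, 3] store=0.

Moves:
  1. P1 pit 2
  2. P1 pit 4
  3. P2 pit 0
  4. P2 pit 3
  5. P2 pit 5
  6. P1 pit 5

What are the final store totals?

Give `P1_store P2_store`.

Move 1: P1 pit2 -> P1=[5,3,0,6,3,3](1) P2=[4,4,4,3,2,3](0)
Move 2: P1 pit4 -> P1=[5,3,0,6,0,4](2) P2=[5,4,4,3,2,3](0)
Move 3: P2 pit0 -> P1=[5,3,0,6,0,4](2) P2=[0,5,5,4,3,4](0)
Move 4: P2 pit3 -> P1=[6,3,0,6,0,4](2) P2=[0,5,5,0,4,5](1)
Move 5: P2 pit5 -> P1=[7,4,1,7,0,4](2) P2=[0,5,5,0,4,0](2)
Move 6: P1 pit5 -> P1=[7,4,1,7,0,0](3) P2=[1,6,6,0,4,0](2)

Answer: 3 2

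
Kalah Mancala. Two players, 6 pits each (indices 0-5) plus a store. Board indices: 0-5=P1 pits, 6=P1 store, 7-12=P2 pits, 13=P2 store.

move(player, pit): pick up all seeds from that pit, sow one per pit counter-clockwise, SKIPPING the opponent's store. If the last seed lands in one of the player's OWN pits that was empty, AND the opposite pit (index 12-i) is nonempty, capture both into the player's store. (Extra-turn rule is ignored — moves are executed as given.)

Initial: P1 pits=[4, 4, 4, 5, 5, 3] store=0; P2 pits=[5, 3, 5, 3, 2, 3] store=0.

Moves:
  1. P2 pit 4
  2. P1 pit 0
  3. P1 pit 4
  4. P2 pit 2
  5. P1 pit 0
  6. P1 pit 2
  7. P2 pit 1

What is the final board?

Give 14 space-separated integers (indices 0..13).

Move 1: P2 pit4 -> P1=[4,4,4,5,5,3](0) P2=[5,3,5,3,0,4](1)
Move 2: P1 pit0 -> P1=[0,5,5,6,6,3](0) P2=[5,3,5,3,0,4](1)
Move 3: P1 pit4 -> P1=[0,5,5,6,0,4](1) P2=[6,4,6,4,0,4](1)
Move 4: P2 pit2 -> P1=[1,6,5,6,0,4](1) P2=[6,4,0,5,1,5](2)
Move 5: P1 pit0 -> P1=[0,7,5,6,0,4](1) P2=[6,4,0,5,1,5](2)
Move 6: P1 pit2 -> P1=[0,7,0,7,1,5](2) P2=[7,4,0,5,1,5](2)
Move 7: P2 pit1 -> P1=[0,7,0,7,1,5](2) P2=[7,0,1,6,2,6](2)

Answer: 0 7 0 7 1 5 2 7 0 1 6 2 6 2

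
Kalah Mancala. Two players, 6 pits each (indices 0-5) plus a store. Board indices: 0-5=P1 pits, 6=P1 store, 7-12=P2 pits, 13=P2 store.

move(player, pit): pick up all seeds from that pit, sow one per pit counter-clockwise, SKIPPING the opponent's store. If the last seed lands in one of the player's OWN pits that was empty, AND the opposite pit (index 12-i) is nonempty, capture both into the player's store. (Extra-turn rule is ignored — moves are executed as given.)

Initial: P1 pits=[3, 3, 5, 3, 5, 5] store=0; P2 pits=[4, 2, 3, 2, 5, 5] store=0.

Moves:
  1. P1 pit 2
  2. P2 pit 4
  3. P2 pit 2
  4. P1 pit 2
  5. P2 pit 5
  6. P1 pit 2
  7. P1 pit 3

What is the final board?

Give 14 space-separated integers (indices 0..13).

Answer: 5 5 0 0 8 8 2 6 3 1 4 1 0 2

Derivation:
Move 1: P1 pit2 -> P1=[3,3,0,4,6,6](1) P2=[5,2,3,2,5,5](0)
Move 2: P2 pit4 -> P1=[4,4,1,4,6,6](1) P2=[5,2,3,2,0,6](1)
Move 3: P2 pit2 -> P1=[4,4,1,4,6,6](1) P2=[5,2,0,3,1,7](1)
Move 4: P1 pit2 -> P1=[4,4,0,5,6,6](1) P2=[5,2,0,3,1,7](1)
Move 5: P2 pit5 -> P1=[5,5,1,6,7,7](1) P2=[5,2,0,3,1,0](2)
Move 6: P1 pit2 -> P1=[5,5,0,7,7,7](1) P2=[5,2,0,3,1,0](2)
Move 7: P1 pit3 -> P1=[5,5,0,0,8,8](2) P2=[6,3,1,4,1,0](2)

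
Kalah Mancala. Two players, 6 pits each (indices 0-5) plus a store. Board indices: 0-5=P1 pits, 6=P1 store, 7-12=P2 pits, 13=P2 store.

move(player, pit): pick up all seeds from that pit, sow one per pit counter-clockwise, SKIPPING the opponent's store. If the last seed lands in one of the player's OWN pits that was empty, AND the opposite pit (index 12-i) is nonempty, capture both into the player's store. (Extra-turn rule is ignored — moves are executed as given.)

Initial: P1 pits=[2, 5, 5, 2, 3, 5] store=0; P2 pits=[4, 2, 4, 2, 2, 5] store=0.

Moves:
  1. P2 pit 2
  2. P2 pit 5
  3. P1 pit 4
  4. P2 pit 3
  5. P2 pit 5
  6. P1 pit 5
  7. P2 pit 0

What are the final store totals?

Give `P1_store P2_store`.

Move 1: P2 pit2 -> P1=[2,5,5,2,3,5](0) P2=[4,2,0,3,3,6](1)
Move 2: P2 pit5 -> P1=[3,6,6,3,4,5](0) P2=[4,2,0,3,3,0](2)
Move 3: P1 pit4 -> P1=[3,6,6,3,0,6](1) P2=[5,3,0,3,3,0](2)
Move 4: P2 pit3 -> P1=[3,6,6,3,0,6](1) P2=[5,3,0,0,4,1](3)
Move 5: P2 pit5 -> P1=[3,6,6,3,0,6](1) P2=[5,3,0,0,4,0](4)
Move 6: P1 pit5 -> P1=[3,6,6,3,0,0](2) P2=[6,4,1,1,5,0](4)
Move 7: P2 pit0 -> P1=[3,6,6,3,0,0](2) P2=[0,5,2,2,6,1](5)

Answer: 2 5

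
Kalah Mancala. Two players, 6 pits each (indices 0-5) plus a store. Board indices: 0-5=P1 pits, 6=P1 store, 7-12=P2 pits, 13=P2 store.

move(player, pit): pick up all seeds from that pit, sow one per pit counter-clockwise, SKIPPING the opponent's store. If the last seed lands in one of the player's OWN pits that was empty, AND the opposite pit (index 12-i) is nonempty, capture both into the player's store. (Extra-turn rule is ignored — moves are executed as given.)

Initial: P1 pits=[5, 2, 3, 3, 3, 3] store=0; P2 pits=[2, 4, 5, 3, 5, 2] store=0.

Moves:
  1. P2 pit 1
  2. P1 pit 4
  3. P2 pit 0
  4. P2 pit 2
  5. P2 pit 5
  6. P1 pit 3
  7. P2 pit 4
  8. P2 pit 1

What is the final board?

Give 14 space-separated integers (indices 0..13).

Answer: 8 5 6 0 2 5 2 0 0 0 6 0 1 5

Derivation:
Move 1: P2 pit1 -> P1=[5,2,3,3,3,3](0) P2=[2,0,6,4,6,3](0)
Move 2: P1 pit4 -> P1=[5,2,3,3,0,4](1) P2=[3,0,6,4,6,3](0)
Move 3: P2 pit0 -> P1=[5,2,3,3,0,4](1) P2=[0,1,7,5,6,3](0)
Move 4: P2 pit2 -> P1=[6,3,4,3,0,4](1) P2=[0,1,0,6,7,4](1)
Move 5: P2 pit5 -> P1=[7,4,5,3,0,4](1) P2=[0,1,0,6,7,0](2)
Move 6: P1 pit3 -> P1=[7,4,5,0,1,5](2) P2=[0,1,0,6,7,0](2)
Move 7: P2 pit4 -> P1=[8,5,6,1,2,5](2) P2=[0,1,0,6,0,1](3)
Move 8: P2 pit1 -> P1=[8,5,6,0,2,5](2) P2=[0,0,0,6,0,1](5)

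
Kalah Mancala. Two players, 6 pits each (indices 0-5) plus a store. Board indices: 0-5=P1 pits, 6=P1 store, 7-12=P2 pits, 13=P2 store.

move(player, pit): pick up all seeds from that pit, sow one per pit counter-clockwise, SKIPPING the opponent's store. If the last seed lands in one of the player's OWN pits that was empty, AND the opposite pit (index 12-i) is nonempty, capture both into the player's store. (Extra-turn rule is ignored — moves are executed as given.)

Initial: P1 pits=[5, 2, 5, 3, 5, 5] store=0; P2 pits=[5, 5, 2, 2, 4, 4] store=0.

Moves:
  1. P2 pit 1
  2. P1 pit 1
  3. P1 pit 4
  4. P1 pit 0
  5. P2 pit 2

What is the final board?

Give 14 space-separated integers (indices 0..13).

Move 1: P2 pit1 -> P1=[5,2,5,3,5,5](0) P2=[5,0,3,3,5,5](1)
Move 2: P1 pit1 -> P1=[5,0,6,4,5,5](0) P2=[5,0,3,3,5,5](1)
Move 3: P1 pit4 -> P1=[5,0,6,4,0,6](1) P2=[6,1,4,3,5,5](1)
Move 4: P1 pit0 -> P1=[0,1,7,5,1,7](1) P2=[6,1,4,3,5,5](1)
Move 5: P2 pit2 -> P1=[0,1,7,5,1,7](1) P2=[6,1,0,4,6,6](2)

Answer: 0 1 7 5 1 7 1 6 1 0 4 6 6 2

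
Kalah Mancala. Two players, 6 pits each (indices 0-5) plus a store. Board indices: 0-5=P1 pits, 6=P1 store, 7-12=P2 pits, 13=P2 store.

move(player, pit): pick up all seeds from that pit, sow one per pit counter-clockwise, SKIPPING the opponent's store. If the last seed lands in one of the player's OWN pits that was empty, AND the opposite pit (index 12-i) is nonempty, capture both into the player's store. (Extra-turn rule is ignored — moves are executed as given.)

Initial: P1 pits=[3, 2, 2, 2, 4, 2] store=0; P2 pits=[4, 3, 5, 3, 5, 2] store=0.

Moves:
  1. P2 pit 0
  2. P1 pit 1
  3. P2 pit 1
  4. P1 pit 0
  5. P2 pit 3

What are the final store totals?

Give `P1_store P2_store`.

Answer: 0 1

Derivation:
Move 1: P2 pit0 -> P1=[3,2,2,2,4,2](0) P2=[0,4,6,4,6,2](0)
Move 2: P1 pit1 -> P1=[3,0,3,3,4,2](0) P2=[0,4,6,4,6,2](0)
Move 3: P2 pit1 -> P1=[3,0,3,3,4,2](0) P2=[0,0,7,5,7,3](0)
Move 4: P1 pit0 -> P1=[0,1,4,4,4,2](0) P2=[0,0,7,5,7,3](0)
Move 5: P2 pit3 -> P1=[1,2,4,4,4,2](0) P2=[0,0,7,0,8,4](1)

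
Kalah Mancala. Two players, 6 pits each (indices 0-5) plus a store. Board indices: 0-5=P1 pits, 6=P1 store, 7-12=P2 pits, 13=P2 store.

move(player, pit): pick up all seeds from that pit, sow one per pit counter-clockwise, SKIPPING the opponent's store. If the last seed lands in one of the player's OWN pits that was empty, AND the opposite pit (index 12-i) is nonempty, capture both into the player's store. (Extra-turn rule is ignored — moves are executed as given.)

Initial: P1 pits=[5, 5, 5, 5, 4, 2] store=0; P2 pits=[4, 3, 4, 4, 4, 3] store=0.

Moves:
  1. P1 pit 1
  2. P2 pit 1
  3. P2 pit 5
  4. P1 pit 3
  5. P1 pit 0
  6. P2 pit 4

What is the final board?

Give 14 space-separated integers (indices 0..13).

Move 1: P1 pit1 -> P1=[5,0,6,6,5,3](1) P2=[4,3,4,4,4,3](0)
Move 2: P2 pit1 -> P1=[5,0,6,6,5,3](1) P2=[4,0,5,5,5,3](0)
Move 3: P2 pit5 -> P1=[6,1,6,6,5,3](1) P2=[4,0,5,5,5,0](1)
Move 4: P1 pit3 -> P1=[6,1,6,0,6,4](2) P2=[5,1,6,5,5,0](1)
Move 5: P1 pit0 -> P1=[0,2,7,1,7,5](3) P2=[5,1,6,5,5,0](1)
Move 6: P2 pit4 -> P1=[1,3,8,1,7,5](3) P2=[5,1,6,5,0,1](2)

Answer: 1 3 8 1 7 5 3 5 1 6 5 0 1 2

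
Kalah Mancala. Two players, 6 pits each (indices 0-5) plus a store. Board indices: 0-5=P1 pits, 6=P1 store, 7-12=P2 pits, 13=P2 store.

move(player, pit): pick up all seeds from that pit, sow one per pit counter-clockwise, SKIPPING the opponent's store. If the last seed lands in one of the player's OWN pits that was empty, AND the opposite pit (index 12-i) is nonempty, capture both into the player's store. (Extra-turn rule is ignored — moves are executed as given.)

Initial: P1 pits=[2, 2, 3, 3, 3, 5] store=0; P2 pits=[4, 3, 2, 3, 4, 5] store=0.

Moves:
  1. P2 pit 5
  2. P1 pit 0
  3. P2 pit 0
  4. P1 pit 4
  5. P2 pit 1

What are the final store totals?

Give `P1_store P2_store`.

Move 1: P2 pit5 -> P1=[3,3,4,4,3,5](0) P2=[4,3,2,3,4,0](1)
Move 2: P1 pit0 -> P1=[0,4,5,5,3,5](0) P2=[4,3,2,3,4,0](1)
Move 3: P2 pit0 -> P1=[0,4,5,5,3,5](0) P2=[0,4,3,4,5,0](1)
Move 4: P1 pit4 -> P1=[0,4,5,5,0,6](1) P2=[1,4,3,4,5,0](1)
Move 5: P2 pit1 -> P1=[0,4,5,5,0,6](1) P2=[1,0,4,5,6,1](1)

Answer: 1 1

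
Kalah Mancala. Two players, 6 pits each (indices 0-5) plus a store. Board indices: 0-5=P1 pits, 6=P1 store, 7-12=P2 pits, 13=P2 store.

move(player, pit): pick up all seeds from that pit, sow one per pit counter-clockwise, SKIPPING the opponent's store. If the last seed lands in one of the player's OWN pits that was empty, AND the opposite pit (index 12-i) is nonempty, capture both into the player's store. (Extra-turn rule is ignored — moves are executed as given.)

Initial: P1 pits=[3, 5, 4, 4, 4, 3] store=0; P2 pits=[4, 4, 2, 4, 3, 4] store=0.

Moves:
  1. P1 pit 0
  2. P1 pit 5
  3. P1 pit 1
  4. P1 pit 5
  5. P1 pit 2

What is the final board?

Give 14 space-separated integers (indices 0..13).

Answer: 0 0 0 7 6 1 4 7 6 2 4 3 4 0

Derivation:
Move 1: P1 pit0 -> P1=[0,6,5,5,4,3](0) P2=[4,4,2,4,3,4](0)
Move 2: P1 pit5 -> P1=[0,6,5,5,4,0](1) P2=[5,5,2,4,3,4](0)
Move 3: P1 pit1 -> P1=[0,0,6,6,5,1](2) P2=[6,5,2,4,3,4](0)
Move 4: P1 pit5 -> P1=[0,0,6,6,5,0](3) P2=[6,5,2,4,3,4](0)
Move 5: P1 pit2 -> P1=[0,0,0,7,6,1](4) P2=[7,6,2,4,3,4](0)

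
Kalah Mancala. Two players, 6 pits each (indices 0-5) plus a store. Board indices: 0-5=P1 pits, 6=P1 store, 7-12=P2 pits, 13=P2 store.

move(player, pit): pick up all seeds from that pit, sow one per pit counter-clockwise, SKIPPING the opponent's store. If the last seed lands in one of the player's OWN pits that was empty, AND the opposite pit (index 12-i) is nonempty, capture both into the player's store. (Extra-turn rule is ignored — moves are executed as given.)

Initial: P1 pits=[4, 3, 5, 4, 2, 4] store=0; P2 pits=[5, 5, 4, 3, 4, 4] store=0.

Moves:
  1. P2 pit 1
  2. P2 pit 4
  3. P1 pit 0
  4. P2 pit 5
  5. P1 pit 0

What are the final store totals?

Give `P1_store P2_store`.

Answer: 0 3

Derivation:
Move 1: P2 pit1 -> P1=[4,3,5,4,2,4](0) P2=[5,0,5,4,5,5](1)
Move 2: P2 pit4 -> P1=[5,4,6,4,2,4](0) P2=[5,0,5,4,0,6](2)
Move 3: P1 pit0 -> P1=[0,5,7,5,3,5](0) P2=[5,0,5,4,0,6](2)
Move 4: P2 pit5 -> P1=[1,6,8,6,4,5](0) P2=[5,0,5,4,0,0](3)
Move 5: P1 pit0 -> P1=[0,7,8,6,4,5](0) P2=[5,0,5,4,0,0](3)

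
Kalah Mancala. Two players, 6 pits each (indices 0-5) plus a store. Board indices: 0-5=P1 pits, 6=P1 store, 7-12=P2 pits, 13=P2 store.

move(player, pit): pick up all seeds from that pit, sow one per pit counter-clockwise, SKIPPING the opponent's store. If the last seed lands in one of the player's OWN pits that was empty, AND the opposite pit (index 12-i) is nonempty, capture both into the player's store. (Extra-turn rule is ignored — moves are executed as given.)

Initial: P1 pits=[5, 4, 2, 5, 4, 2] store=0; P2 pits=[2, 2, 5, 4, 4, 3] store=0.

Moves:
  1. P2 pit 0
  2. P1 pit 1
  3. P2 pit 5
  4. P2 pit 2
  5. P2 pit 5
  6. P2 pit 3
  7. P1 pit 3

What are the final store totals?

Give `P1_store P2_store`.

Move 1: P2 pit0 -> P1=[5,4,2,5,4,2](0) P2=[0,3,6,4,4,3](0)
Move 2: P1 pit1 -> P1=[5,0,3,6,5,3](0) P2=[0,3,6,4,4,3](0)
Move 3: P2 pit5 -> P1=[6,1,3,6,5,3](0) P2=[0,3,6,4,4,0](1)
Move 4: P2 pit2 -> P1=[7,2,3,6,5,3](0) P2=[0,3,0,5,5,1](2)
Move 5: P2 pit5 -> P1=[7,2,3,6,5,3](0) P2=[0,3,0,5,5,0](3)
Move 6: P2 pit3 -> P1=[8,3,3,6,5,3](0) P2=[0,3,0,0,6,1](4)
Move 7: P1 pit3 -> P1=[8,3,3,0,6,4](1) P2=[1,4,1,0,6,1](4)

Answer: 1 4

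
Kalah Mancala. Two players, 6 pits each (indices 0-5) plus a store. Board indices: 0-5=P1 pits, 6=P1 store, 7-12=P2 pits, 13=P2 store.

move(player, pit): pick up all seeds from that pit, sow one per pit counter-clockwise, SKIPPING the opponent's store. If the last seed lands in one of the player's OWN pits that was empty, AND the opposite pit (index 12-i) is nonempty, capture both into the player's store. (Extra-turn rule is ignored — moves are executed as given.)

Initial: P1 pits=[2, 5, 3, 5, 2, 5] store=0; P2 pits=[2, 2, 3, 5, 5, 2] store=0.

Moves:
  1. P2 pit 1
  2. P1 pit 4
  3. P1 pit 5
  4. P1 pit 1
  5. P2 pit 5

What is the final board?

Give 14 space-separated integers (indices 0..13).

Answer: 3 0 4 6 1 1 3 3 1 5 7 6 0 1

Derivation:
Move 1: P2 pit1 -> P1=[2,5,3,5,2,5](0) P2=[2,0,4,6,5,2](0)
Move 2: P1 pit4 -> P1=[2,5,3,5,0,6](1) P2=[2,0,4,6,5,2](0)
Move 3: P1 pit5 -> P1=[2,5,3,5,0,0](2) P2=[3,1,5,7,6,2](0)
Move 4: P1 pit1 -> P1=[2,0,4,6,1,1](3) P2=[3,1,5,7,6,2](0)
Move 5: P2 pit5 -> P1=[3,0,4,6,1,1](3) P2=[3,1,5,7,6,0](1)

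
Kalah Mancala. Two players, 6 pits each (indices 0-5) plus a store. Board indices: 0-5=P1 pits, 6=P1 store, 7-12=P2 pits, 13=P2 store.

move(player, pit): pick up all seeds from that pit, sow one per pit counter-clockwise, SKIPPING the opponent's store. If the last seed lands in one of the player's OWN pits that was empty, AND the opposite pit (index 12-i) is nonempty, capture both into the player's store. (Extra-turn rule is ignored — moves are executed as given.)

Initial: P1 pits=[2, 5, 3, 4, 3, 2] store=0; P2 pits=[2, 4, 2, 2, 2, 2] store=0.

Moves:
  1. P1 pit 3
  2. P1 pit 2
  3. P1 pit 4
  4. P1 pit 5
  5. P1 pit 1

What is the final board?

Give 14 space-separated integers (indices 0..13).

Move 1: P1 pit3 -> P1=[2,5,3,0,4,3](1) P2=[3,4,2,2,2,2](0)
Move 2: P1 pit2 -> P1=[2,5,0,1,5,4](1) P2=[3,4,2,2,2,2](0)
Move 3: P1 pit4 -> P1=[2,5,0,1,0,5](2) P2=[4,5,3,2,2,2](0)
Move 4: P1 pit5 -> P1=[2,5,0,1,0,0](3) P2=[5,6,4,3,2,2](0)
Move 5: P1 pit1 -> P1=[2,0,1,2,1,1](4) P2=[5,6,4,3,2,2](0)

Answer: 2 0 1 2 1 1 4 5 6 4 3 2 2 0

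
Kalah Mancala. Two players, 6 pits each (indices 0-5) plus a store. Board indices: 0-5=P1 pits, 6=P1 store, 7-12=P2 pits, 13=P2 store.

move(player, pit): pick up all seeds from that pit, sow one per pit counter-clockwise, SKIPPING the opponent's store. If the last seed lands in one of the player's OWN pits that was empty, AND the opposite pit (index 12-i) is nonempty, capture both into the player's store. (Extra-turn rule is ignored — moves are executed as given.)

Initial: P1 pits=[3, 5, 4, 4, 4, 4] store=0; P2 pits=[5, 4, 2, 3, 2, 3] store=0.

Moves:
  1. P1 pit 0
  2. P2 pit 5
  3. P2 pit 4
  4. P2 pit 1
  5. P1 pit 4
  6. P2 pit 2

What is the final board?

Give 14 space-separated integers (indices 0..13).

Answer: 1 7 5 5 0 5 1 6 1 0 5 2 3 2

Derivation:
Move 1: P1 pit0 -> P1=[0,6,5,5,4,4](0) P2=[5,4,2,3,2,3](0)
Move 2: P2 pit5 -> P1=[1,7,5,5,4,4](0) P2=[5,4,2,3,2,0](1)
Move 3: P2 pit4 -> P1=[1,7,5,5,4,4](0) P2=[5,4,2,3,0,1](2)
Move 4: P2 pit1 -> P1=[1,7,5,5,4,4](0) P2=[5,0,3,4,1,2](2)
Move 5: P1 pit4 -> P1=[1,7,5,5,0,5](1) P2=[6,1,3,4,1,2](2)
Move 6: P2 pit2 -> P1=[1,7,5,5,0,5](1) P2=[6,1,0,5,2,3](2)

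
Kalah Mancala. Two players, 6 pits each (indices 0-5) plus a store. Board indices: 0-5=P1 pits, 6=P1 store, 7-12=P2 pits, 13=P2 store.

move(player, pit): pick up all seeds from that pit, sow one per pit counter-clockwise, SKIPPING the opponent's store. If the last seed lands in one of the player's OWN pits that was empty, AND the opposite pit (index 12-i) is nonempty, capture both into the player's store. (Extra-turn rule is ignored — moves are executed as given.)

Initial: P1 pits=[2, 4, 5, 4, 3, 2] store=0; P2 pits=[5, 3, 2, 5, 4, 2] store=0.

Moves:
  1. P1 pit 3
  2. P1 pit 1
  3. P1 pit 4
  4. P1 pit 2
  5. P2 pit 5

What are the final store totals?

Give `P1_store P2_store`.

Answer: 3 1

Derivation:
Move 1: P1 pit3 -> P1=[2,4,5,0,4,3](1) P2=[6,3,2,5,4,2](0)
Move 2: P1 pit1 -> P1=[2,0,6,1,5,4](1) P2=[6,3,2,5,4,2](0)
Move 3: P1 pit4 -> P1=[2,0,6,1,0,5](2) P2=[7,4,3,5,4,2](0)
Move 4: P1 pit2 -> P1=[2,0,0,2,1,6](3) P2=[8,5,3,5,4,2](0)
Move 5: P2 pit5 -> P1=[3,0,0,2,1,6](3) P2=[8,5,3,5,4,0](1)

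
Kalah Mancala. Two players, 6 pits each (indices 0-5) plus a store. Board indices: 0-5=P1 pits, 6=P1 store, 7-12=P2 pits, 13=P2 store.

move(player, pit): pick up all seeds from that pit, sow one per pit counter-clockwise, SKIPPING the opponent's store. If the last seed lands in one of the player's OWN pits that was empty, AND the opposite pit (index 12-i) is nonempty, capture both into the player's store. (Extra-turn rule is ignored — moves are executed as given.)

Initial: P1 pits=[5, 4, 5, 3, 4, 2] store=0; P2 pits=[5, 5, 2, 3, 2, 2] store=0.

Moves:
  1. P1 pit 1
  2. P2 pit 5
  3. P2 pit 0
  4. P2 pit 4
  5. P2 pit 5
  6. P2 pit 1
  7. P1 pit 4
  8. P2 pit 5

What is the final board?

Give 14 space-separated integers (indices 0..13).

Answer: 2 0 6 4 0 4 1 1 1 5 5 1 0 12

Derivation:
Move 1: P1 pit1 -> P1=[5,0,6,4,5,3](0) P2=[5,5,2,3,2,2](0)
Move 2: P2 pit5 -> P1=[6,0,6,4,5,3](0) P2=[5,5,2,3,2,0](1)
Move 3: P2 pit0 -> P1=[0,0,6,4,5,3](0) P2=[0,6,3,4,3,0](8)
Move 4: P2 pit4 -> P1=[1,0,6,4,5,3](0) P2=[0,6,3,4,0,1](9)
Move 5: P2 pit5 -> P1=[1,0,6,4,5,3](0) P2=[0,6,3,4,0,0](10)
Move 6: P2 pit1 -> P1=[2,0,6,4,5,3](0) P2=[0,0,4,5,1,1](11)
Move 7: P1 pit4 -> P1=[2,0,6,4,0,4](1) P2=[1,1,5,5,1,1](11)
Move 8: P2 pit5 -> P1=[2,0,6,4,0,4](1) P2=[1,1,5,5,1,0](12)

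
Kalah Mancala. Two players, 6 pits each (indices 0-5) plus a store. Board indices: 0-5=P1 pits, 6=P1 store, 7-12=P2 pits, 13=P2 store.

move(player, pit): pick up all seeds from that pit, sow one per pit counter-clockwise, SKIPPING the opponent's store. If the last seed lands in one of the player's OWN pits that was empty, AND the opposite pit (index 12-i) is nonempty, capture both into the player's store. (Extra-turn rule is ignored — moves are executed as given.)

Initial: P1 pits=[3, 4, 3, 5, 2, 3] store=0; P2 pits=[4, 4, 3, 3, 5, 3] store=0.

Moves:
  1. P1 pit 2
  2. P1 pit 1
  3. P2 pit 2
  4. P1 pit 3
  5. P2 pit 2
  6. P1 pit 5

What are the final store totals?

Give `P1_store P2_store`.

Move 1: P1 pit2 -> P1=[3,4,0,6,3,4](0) P2=[4,4,3,3,5,3](0)
Move 2: P1 pit1 -> P1=[3,0,1,7,4,5](0) P2=[4,4,3,3,5,3](0)
Move 3: P2 pit2 -> P1=[3,0,1,7,4,5](0) P2=[4,4,0,4,6,4](0)
Move 4: P1 pit3 -> P1=[3,0,1,0,5,6](1) P2=[5,5,1,5,6,4](0)
Move 5: P2 pit2 -> P1=[3,0,1,0,5,6](1) P2=[5,5,0,6,6,4](0)
Move 6: P1 pit5 -> P1=[3,0,1,0,5,0](2) P2=[6,6,1,7,7,4](0)

Answer: 2 0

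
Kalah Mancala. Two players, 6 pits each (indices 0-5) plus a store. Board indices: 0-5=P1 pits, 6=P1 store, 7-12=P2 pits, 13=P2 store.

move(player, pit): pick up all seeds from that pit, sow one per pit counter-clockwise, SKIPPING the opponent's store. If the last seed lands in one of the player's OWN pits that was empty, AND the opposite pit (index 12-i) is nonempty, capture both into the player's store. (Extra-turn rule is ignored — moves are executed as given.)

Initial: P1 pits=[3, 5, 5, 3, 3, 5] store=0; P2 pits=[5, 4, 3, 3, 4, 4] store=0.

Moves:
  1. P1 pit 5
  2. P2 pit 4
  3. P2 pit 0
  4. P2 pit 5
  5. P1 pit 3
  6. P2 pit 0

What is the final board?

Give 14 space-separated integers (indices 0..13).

Answer: 5 7 6 0 5 1 2 0 7 5 5 1 0 3

Derivation:
Move 1: P1 pit5 -> P1=[3,5,5,3,3,0](1) P2=[6,5,4,4,4,4](0)
Move 2: P2 pit4 -> P1=[4,6,5,3,3,0](1) P2=[6,5,4,4,0,5](1)
Move 3: P2 pit0 -> P1=[4,6,5,3,3,0](1) P2=[0,6,5,5,1,6](2)
Move 4: P2 pit5 -> P1=[5,7,6,4,4,0](1) P2=[0,6,5,5,1,0](3)
Move 5: P1 pit3 -> P1=[5,7,6,0,5,1](2) P2=[1,6,5,5,1,0](3)
Move 6: P2 pit0 -> P1=[5,7,6,0,5,1](2) P2=[0,7,5,5,1,0](3)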